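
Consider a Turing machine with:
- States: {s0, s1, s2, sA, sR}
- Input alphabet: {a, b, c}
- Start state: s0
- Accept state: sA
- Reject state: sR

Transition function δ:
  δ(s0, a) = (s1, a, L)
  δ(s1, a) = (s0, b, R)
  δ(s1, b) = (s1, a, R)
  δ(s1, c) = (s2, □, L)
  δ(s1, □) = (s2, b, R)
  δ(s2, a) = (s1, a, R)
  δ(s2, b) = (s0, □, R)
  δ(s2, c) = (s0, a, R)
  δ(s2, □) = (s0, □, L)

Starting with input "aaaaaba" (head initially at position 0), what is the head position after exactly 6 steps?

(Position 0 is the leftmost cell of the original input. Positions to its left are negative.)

Execution trace (head position shown):
Step 0: [s0]aaaaaba  (head at position 0)
Step 1: move left → [s1]□aaaaaba  (head at position -1)
Step 2: move right → b[s2]aaaaaba  (head at position 0)
Step 3: move right → ba[s1]aaaaba  (head at position 1)
Step 4: move right → bab[s0]aaaba  (head at position 2)
Step 5: move left → ba[s1]baaaba  (head at position 1)
Step 6: move right → baa[s1]aaaba  (head at position 2)

After 6 steps, the head is at position 2.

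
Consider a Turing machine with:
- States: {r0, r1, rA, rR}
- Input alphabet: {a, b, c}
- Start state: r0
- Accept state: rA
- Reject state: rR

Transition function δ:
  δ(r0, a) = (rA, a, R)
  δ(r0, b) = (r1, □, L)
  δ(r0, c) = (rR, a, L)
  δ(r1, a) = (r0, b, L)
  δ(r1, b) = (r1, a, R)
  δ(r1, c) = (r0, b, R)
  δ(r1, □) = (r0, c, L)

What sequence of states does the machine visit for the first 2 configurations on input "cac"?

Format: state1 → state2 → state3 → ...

Execution trace:
Initial: [r0]cac
Step 1: δ(r0, c) = (rR, a, L) → [rR]□aac

The machine reaches the reject state rR and halts.

State sequence: r0 → rR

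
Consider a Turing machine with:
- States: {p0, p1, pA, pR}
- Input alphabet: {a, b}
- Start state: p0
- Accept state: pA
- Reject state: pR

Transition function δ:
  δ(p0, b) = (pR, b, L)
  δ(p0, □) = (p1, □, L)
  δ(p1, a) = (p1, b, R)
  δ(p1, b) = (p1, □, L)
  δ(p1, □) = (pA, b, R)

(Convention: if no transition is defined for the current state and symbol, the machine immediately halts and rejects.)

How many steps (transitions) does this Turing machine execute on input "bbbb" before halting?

Execution trace:
Initial: [p0]bbbb
Step 1: δ(p0, b) = (pR, b, L) → [pR]□bbbb

The machine reaches the reject state pR and halts.

The machine executed 1 step before halting.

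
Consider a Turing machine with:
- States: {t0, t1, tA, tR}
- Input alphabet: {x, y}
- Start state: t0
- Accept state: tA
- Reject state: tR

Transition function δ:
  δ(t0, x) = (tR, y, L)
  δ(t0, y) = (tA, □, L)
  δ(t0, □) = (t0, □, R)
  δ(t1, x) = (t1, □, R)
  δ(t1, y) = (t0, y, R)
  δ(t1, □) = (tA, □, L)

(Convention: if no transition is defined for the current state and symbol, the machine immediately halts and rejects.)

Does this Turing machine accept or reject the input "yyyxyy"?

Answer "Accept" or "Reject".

Execution trace:
Initial: [t0]yyyxyy
Step 1: δ(t0, y) = (tA, □, L) → [tA]□□yyxyy

The machine reaches the accept state tA and halts.

Answer: Accept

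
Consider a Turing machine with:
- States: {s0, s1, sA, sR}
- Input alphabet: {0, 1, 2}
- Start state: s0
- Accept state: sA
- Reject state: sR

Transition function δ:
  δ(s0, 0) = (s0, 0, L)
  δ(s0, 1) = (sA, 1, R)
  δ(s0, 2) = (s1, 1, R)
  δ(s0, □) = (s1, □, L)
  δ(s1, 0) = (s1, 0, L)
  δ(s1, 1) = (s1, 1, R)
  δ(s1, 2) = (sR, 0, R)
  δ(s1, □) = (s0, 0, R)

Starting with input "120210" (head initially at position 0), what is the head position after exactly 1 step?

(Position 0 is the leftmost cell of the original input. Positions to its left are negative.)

Execution trace (head position shown):
Step 0: [s0]120210  (head at position 0)
Step 1: move right → 1[sA]20210  (head at position 1)

After 1 step, the head is at position 1.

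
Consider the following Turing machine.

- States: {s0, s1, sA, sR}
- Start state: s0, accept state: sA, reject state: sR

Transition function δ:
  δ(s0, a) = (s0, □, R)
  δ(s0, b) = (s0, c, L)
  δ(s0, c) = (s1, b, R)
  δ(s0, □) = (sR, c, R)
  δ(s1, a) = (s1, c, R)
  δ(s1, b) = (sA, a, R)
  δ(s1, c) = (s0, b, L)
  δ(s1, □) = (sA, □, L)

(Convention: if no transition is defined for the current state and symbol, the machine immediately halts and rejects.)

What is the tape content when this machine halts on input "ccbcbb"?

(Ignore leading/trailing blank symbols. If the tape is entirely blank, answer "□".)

Execution trace:
Initial: [s0]ccbcbb
Step 1: δ(s0, c) = (s1, b, R) → b[s1]cbcbb
Step 2: δ(s1, c) = (s0, b, L) → [s0]bbbcbb
Step 3: δ(s0, b) = (s0, c, L) → [s0]□cbbcbb
Step 4: δ(s0, □) = (sR, c, R) → c[sR]cbbcbb

The machine reaches the reject state sR and halts.

Final tape (ignoring leading/trailing blanks): ccbbcbb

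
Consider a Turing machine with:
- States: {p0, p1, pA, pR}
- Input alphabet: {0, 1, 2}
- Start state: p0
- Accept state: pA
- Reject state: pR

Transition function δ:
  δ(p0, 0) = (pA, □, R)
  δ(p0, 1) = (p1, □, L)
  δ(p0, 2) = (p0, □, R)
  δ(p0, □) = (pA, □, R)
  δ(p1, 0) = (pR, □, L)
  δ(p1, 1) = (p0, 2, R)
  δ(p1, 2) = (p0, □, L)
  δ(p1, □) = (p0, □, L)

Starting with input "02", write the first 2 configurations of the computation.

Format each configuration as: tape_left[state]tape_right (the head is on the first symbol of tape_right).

Transitions applied:
Step 1: δ(p0, 0) = (pA, □, R)

The first 2 configurations are:
[p0]02 ⊢ □[pA]2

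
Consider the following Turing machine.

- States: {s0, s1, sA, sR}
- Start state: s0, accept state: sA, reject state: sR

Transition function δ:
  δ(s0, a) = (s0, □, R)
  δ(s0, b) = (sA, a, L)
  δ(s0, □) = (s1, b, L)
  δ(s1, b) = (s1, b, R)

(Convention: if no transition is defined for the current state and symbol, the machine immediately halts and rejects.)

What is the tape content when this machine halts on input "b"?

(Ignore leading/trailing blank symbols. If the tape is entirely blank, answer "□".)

Execution trace:
Initial: [s0]b
Step 1: δ(s0, b) = (sA, a, L) → [sA]□a

The machine reaches the accept state sA and halts.

Final tape (ignoring leading/trailing blanks): a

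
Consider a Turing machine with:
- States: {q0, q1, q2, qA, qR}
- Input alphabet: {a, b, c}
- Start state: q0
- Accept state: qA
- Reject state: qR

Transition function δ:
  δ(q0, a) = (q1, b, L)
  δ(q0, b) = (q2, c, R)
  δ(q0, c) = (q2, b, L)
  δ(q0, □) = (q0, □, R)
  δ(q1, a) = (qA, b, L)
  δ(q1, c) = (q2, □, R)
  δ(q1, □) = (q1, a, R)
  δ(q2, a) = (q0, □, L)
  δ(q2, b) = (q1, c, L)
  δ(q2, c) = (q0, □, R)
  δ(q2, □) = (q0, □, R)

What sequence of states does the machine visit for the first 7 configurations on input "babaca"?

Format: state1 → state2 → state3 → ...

Execution trace:
Initial: [q0]babaca
Step 1: δ(q0, b) = (q2, c, R) → c[q2]abaca
Step 2: δ(q2, a) = (q0, □, L) → [q0]c□baca
Step 3: δ(q0, c) = (q2, b, L) → [q2]□b□baca
Step 4: δ(q2, □) = (q0, □, R) → □[q0]b□baca
Step 5: δ(q0, b) = (q2, c, R) → □c[q2]□baca
Step 6: δ(q2, □) = (q0, □, R) → □c□[q0]baca

State sequence: q0 → q2 → q0 → q2 → q0 → q2 → q0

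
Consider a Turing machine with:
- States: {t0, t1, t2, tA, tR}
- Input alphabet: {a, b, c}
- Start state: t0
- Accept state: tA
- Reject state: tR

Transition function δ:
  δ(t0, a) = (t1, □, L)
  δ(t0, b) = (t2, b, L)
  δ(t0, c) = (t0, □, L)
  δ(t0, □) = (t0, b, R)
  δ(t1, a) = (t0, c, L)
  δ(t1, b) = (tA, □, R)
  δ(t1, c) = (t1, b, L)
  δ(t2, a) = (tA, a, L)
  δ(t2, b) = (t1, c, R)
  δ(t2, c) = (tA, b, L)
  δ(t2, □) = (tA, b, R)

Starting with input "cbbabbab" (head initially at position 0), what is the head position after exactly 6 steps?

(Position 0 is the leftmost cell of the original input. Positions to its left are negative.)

Execution trace (head position shown):
Step 0: [t0]cbbabbab  (head at position 0)
Step 1: move left → [t0]□□bbabbab  (head at position -1)
Step 2: move right → b[t0]□bbabbab  (head at position 0)
Step 3: move right → bb[t0]bbabbab  (head at position 1)
Step 4: move left → b[t2]bbbabbab  (head at position 0)
Step 5: move right → bc[t1]bbabbab  (head at position 1)
Step 6: move right → bc□[tA]babbab  (head at position 2)

After 6 steps, the head is at position 2.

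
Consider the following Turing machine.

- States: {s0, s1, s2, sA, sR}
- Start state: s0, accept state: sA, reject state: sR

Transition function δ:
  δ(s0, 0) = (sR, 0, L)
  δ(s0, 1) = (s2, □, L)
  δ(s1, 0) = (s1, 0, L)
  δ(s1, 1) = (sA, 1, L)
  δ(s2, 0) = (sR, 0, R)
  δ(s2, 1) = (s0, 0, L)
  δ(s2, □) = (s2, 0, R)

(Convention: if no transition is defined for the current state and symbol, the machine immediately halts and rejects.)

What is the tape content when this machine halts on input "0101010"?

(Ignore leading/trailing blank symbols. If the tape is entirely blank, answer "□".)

Execution trace:
Initial: [s0]0101010
Step 1: δ(s0, 0) = (sR, 0, L) → [sR]□0101010

The machine reaches the reject state sR and halts.

Final tape (ignoring leading/trailing blanks): 0101010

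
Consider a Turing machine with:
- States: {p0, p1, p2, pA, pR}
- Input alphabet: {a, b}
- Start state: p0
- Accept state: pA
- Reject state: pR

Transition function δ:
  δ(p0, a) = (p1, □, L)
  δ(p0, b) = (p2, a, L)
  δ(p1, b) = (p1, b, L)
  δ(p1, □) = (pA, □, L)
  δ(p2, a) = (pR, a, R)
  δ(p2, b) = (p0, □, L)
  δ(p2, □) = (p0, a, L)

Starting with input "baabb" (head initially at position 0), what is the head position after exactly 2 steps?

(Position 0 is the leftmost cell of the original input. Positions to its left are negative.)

Execution trace (head position shown):
Step 0: [p0]baabb  (head at position 0)
Step 1: move left → [p2]□aaabb  (head at position -1)
Step 2: move left → [p0]□aaaabb  (head at position -2)

After 2 steps, the head is at position -2.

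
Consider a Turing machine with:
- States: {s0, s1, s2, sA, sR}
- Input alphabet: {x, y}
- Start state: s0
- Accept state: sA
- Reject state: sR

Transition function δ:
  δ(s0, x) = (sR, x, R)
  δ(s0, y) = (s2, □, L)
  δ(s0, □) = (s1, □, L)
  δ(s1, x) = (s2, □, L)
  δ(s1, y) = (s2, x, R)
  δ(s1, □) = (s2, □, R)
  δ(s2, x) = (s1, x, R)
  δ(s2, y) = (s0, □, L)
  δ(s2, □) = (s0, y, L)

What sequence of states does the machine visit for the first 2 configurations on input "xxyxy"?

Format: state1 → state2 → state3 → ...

Execution trace:
Initial: [s0]xxyxy
Step 1: δ(s0, x) = (sR, x, R) → x[sR]xyxy

The machine reaches the reject state sR and halts.

State sequence: s0 → sR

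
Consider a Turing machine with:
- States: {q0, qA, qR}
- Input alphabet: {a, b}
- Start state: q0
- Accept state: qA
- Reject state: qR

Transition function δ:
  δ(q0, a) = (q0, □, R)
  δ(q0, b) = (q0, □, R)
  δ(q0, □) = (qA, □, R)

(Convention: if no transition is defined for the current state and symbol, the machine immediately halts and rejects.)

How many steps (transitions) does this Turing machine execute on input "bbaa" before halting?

Execution trace:
Initial: [q0]bbaa
Step 1: δ(q0, b) = (q0, □, R) → □[q0]baa
Step 2: δ(q0, b) = (q0, □, R) → □□[q0]aa
Step 3: δ(q0, a) = (q0, □, R) → □□□[q0]a
Step 4: δ(q0, a) = (q0, □, R) → □□□□[q0]□
Step 5: δ(q0, □) = (qA, □, R) → □□□□□[qA]□

The machine reaches the accept state qA and halts.

The machine executed 5 steps before halting.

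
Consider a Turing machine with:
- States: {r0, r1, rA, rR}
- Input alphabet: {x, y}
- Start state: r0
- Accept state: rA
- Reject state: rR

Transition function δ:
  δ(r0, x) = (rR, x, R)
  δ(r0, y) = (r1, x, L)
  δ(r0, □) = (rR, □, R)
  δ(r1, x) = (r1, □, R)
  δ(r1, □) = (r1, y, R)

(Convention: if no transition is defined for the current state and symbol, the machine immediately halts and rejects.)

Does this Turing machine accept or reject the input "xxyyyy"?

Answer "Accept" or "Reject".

Execution trace:
Initial: [r0]xxyyyy
Step 1: δ(r0, x) = (rR, x, R) → x[rR]xyyyy

The machine reaches the reject state rR and halts.

Answer: Reject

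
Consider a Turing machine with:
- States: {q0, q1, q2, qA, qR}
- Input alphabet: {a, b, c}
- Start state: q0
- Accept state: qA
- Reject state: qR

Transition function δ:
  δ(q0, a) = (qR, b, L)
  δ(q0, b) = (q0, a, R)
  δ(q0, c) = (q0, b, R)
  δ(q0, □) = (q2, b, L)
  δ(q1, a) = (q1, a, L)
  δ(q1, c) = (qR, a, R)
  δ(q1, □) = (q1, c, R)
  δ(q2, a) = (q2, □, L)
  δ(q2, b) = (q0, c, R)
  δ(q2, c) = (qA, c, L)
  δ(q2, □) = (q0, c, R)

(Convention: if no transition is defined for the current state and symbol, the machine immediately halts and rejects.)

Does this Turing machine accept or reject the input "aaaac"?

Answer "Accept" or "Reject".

Execution trace:
Initial: [q0]aaaac
Step 1: δ(q0, a) = (qR, b, L) → [qR]□baaac

The machine reaches the reject state qR and halts.

Answer: Reject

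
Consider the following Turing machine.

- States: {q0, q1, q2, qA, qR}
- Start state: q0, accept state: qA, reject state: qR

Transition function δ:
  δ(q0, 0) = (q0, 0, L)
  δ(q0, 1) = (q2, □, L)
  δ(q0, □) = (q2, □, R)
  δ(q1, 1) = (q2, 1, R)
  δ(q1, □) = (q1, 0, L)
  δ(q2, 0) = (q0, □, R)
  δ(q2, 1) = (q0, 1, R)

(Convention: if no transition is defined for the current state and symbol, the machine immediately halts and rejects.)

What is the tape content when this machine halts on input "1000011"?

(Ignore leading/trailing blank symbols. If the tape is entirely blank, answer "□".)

Execution trace:
Initial: [q0]1000011
Step 1: δ(q0, 1) = (q2, □, L) → [q2]□□000011

No transition is defined for δ(q2, □). By convention the machine halts and rejects.

Final tape (ignoring leading/trailing blanks): 000011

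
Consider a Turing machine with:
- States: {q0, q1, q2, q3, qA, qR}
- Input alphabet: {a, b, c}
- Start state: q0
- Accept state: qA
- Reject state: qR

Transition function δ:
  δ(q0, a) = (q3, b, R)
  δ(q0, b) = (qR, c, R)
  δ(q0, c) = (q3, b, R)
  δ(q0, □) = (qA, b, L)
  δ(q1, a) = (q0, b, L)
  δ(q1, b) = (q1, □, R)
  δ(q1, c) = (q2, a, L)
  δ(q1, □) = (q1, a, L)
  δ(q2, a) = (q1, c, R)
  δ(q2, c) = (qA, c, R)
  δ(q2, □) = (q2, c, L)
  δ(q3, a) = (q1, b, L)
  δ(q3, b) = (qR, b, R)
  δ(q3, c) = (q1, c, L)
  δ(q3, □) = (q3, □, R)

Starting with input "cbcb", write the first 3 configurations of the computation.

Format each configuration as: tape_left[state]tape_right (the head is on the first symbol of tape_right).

Transitions applied:
Step 1: δ(q0, c) = (q3, b, R)
Step 2: δ(q3, b) = (qR, b, R)

The first 3 configurations are:
[q0]cbcb ⊢ b[q3]bcb ⊢ bb[qR]cb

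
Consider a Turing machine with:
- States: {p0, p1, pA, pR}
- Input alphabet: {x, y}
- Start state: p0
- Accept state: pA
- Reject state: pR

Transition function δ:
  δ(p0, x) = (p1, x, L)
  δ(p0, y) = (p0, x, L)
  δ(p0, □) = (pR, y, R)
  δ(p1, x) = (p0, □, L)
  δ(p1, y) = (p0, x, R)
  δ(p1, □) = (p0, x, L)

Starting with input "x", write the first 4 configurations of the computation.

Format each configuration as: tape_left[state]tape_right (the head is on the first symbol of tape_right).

Transitions applied:
Step 1: δ(p0, x) = (p1, x, L)
Step 2: δ(p1, □) = (p0, x, L)
Step 3: δ(p0, □) = (pR, y, R)

The first 4 configurations are:
[p0]x ⊢ [p1]□x ⊢ [p0]□xx ⊢ y[pR]xx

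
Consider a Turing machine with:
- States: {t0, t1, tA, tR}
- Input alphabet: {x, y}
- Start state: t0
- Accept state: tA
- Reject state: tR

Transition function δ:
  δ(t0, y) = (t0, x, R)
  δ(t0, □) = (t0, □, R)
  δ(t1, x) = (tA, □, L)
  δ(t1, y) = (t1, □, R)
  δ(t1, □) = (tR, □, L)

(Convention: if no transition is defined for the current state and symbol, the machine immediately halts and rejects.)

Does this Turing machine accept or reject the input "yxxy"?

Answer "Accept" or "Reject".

Execution trace:
Initial: [t0]yxxy
Step 1: δ(t0, y) = (t0, x, R) → x[t0]xxy

No transition is defined for δ(t0, x). By convention the machine halts and rejects.

Answer: Reject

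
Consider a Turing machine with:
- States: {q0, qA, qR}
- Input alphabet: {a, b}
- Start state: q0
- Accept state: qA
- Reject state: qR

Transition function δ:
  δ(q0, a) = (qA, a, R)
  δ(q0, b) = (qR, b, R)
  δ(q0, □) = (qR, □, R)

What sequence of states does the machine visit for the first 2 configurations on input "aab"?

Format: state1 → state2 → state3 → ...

Execution trace:
Initial: [q0]aab
Step 1: δ(q0, a) = (qA, a, R) → a[qA]ab

The machine reaches the accept state qA and halts.

State sequence: q0 → qA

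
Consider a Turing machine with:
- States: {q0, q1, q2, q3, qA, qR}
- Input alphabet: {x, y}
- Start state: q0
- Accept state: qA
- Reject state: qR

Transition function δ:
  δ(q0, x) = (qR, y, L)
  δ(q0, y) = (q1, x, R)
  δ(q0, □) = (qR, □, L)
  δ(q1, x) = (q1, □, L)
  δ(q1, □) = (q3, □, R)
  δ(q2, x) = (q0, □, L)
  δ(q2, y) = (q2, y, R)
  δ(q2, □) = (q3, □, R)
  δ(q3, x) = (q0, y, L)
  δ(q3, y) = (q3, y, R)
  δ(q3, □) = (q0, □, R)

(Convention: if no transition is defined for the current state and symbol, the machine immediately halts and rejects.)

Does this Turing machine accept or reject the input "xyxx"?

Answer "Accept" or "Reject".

Execution trace:
Initial: [q0]xyxx
Step 1: δ(q0, x) = (qR, y, L) → [qR]□yyxx

The machine reaches the reject state qR and halts.

Answer: Reject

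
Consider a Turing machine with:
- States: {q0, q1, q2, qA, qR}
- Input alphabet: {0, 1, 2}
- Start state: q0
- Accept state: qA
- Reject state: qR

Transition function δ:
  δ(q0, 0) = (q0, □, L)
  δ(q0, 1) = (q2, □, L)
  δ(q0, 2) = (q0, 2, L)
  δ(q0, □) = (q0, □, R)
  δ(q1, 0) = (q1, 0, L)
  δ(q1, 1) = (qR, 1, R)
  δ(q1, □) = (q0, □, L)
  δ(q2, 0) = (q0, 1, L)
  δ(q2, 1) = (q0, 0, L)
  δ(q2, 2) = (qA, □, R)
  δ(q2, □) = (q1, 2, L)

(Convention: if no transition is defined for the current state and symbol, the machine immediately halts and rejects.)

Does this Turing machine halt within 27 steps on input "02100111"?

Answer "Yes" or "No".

Execution trace:
Initial: [q0]02100111
Step 1: δ(q0, 0) = (q0, □, L) → [q0]□□2100111
Step 2: δ(q0, □) = (q0, □, R) → □[q0]□2100111
Step 3: δ(q0, □) = (q0, □, R) → □□[q0]2100111
Step 4: δ(q0, 2) = (q0, 2, L) → □[q0]□2100111
Step 5: δ(q0, □) = (q0, □, R) → □□[q0]2100111
Step 6: δ(q0, 2) = (q0, 2, L) → □[q0]□2100111
Step 7: δ(q0, □) = (q0, □, R) → □□[q0]2100111
Step 8: δ(q0, 2) = (q0, 2, L) → □[q0]□2100111
Step 9: δ(q0, □) = (q0, □, R) → □□[q0]2100111
Step 10: δ(q0, 2) = (q0, 2, L) → □[q0]□2100111
Step 11: δ(q0, □) = (q0, □, R) → □□[q0]2100111
Step 12: δ(q0, 2) = (q0, 2, L) → □[q0]□2100111
Step 13: δ(q0, □) = (q0, □, R) → □□[q0]2100111
Step 14: δ(q0, 2) = (q0, 2, L) → □[q0]□2100111
Step 15: δ(q0, □) = (q0, □, R) → □□[q0]2100111
Step 16: δ(q0, 2) = (q0, 2, L) → □[q0]□2100111
Step 17: δ(q0, □) = (q0, □, R) → □□[q0]2100111
Step 18: δ(q0, 2) = (q0, 2, L) → □[q0]□2100111
Step 19: δ(q0, □) = (q0, □, R) → □□[q0]2100111
Step 20: δ(q0, 2) = (q0, 2, L) → □[q0]□2100111
Step 21: δ(q0, □) = (q0, □, R) → □□[q0]2100111
Step 22: δ(q0, 2) = (q0, 2, L) → □[q0]□2100111
Step 23: δ(q0, □) = (q0, □, R) → □□[q0]2100111
Step 24: δ(q0, 2) = (q0, 2, L) → □[q0]□2100111
Step 25: δ(q0, □) = (q0, □, R) → □□[q0]2100111
Step 26: δ(q0, 2) = (q0, 2, L) → □[q0]□2100111
Step 27: δ(q0, □) = (q0, □, R) → □□[q0]2100111

The machine has not reached a halting state after 27 steps.
The machine did not halt within the 27-step bound.

Answer: No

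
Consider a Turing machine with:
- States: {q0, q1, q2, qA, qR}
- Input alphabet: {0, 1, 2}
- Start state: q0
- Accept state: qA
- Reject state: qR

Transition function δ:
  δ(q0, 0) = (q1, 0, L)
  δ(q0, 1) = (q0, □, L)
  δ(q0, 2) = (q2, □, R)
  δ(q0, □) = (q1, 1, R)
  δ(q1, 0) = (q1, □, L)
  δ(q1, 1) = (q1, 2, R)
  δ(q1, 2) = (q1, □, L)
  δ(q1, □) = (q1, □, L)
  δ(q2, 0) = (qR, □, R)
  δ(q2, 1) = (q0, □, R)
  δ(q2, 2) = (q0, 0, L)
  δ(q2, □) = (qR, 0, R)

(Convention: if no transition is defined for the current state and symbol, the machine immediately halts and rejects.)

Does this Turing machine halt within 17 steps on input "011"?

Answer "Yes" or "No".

Execution trace:
Initial: [q0]011
Step 1: δ(q0, 0) = (q1, 0, L) → [q1]□011
Step 2: δ(q1, □) = (q1, □, L) → [q1]□□011
Step 3: δ(q1, □) = (q1, □, L) → [q1]□□□011
Step 4: δ(q1, □) = (q1, □, L) → [q1]□□□□011
Step 5: δ(q1, □) = (q1, □, L) → [q1]□□□□□011
Step 6: δ(q1, □) = (q1, □, L) → [q1]□□□□□□011
Step 7: δ(q1, □) = (q1, □, L) → [q1]□□□□□□□011
Step 8: δ(q1, □) = (q1, □, L) → [q1]□□□□□□□□011
Step 9: δ(q1, □) = (q1, □, L) → [q1]□□□□□□□□□011
Step 10: δ(q1, □) = (q1, □, L) → [q1]□□□□□□□□□□011
Step 11: δ(q1, □) = (q1, □, L) → [q1]□□□□□□□□□□□011
Step 12: δ(q1, □) = (q1, □, L) → [q1]□□□□□□□□□□□□011
Step 13: δ(q1, □) = (q1, □, L) → [q1]□□□□□□□□□□□□□011
Step 14: δ(q1, □) = (q1, □, L) → [q1]□□□□□□□□□□□□□□011
Step 15: δ(q1, □) = (q1, □, L) → [q1]□□□□□□□□□□□□□□□011
Step 16: δ(q1, □) = (q1, □, L) → [q1]□□□□□□□□□□□□□□□□011
Step 17: δ(q1, □) = (q1, □, L) → [q1]□□□□□□□□□□□□□□□□□011

The machine has not reached a halting state after 17 steps.
The machine did not halt within the 17-step bound.

Answer: No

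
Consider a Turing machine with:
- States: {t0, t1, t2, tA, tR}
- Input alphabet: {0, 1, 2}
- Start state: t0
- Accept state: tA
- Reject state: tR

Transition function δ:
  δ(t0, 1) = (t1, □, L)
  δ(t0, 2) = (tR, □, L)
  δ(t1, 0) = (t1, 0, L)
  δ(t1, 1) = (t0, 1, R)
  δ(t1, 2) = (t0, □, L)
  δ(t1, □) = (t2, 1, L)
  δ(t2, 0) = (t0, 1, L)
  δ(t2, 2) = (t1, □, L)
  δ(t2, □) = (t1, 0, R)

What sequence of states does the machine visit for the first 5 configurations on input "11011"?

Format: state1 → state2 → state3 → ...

Execution trace:
Initial: [t0]11011
Step 1: δ(t0, 1) = (t1, □, L) → [t1]□□1011
Step 2: δ(t1, □) = (t2, 1, L) → [t2]□1□1011
Step 3: δ(t2, □) = (t1, 0, R) → 0[t1]1□1011
Step 4: δ(t1, 1) = (t0, 1, R) → 01[t0]□1011

No transition is defined for δ(t0, □). By convention the machine halts and rejects.

State sequence: t0 → t1 → t2 → t1 → t0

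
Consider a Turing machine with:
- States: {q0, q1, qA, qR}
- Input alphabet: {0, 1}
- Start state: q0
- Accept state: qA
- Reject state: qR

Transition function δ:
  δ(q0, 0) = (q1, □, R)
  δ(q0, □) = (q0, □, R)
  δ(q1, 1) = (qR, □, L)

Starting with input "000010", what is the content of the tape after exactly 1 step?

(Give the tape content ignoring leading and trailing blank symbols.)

Execution trace:
Initial: [q0]000010
Step 1: δ(q0, 0) = (q1, □, R) → □[q1]00010

No transition is defined for δ(q1, 0). By convention the machine halts and rejects.

After 1 step, the tape (ignoring leading/trailing blanks) is: 00010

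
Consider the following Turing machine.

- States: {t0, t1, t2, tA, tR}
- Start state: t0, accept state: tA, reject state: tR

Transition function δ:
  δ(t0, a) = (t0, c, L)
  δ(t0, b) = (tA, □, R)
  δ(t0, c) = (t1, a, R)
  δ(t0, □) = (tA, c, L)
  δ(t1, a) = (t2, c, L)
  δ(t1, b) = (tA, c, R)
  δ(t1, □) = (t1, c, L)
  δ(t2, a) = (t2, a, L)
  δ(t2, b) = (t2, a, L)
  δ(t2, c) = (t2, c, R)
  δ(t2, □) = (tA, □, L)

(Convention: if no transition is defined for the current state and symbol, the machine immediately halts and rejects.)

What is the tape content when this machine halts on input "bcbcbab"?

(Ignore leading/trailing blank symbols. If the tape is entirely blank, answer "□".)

Execution trace:
Initial: [t0]bcbcbab
Step 1: δ(t0, b) = (tA, □, R) → □[tA]cbcbab

The machine reaches the accept state tA and halts.

Final tape (ignoring leading/trailing blanks): cbcbab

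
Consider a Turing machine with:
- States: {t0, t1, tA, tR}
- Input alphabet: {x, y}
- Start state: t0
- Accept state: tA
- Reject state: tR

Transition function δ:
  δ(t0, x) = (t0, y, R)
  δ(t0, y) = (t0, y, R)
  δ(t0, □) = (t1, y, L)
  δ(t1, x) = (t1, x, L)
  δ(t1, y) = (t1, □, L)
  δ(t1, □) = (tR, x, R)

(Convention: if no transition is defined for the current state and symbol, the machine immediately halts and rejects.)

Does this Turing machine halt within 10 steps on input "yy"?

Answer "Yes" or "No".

Execution trace:
Initial: [t0]yy
Step 1: δ(t0, y) = (t0, y, R) → y[t0]y
Step 2: δ(t0, y) = (t0, y, R) → yy[t0]□
Step 3: δ(t0, □) = (t1, y, L) → y[t1]yy
Step 4: δ(t1, y) = (t1, □, L) → [t1]y□y
Step 5: δ(t1, y) = (t1, □, L) → [t1]□□□y
Step 6: δ(t1, □) = (tR, x, R) → x[tR]□□y

The machine reaches the reject state tR and halts.
The machine halted after 6 steps (within the 10-step bound).

Answer: Yes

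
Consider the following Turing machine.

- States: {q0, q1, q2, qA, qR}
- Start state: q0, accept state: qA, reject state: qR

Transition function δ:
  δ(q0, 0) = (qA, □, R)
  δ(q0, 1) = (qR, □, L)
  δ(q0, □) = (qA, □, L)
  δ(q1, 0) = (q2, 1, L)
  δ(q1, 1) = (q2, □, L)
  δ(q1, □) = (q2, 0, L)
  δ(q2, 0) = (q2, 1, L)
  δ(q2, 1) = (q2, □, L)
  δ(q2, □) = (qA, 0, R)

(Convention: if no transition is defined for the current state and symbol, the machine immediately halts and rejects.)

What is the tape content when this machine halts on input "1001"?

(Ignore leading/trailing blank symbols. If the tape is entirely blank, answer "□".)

Execution trace:
Initial: [q0]1001
Step 1: δ(q0, 1) = (qR, □, L) → [qR]□□001

The machine reaches the reject state qR and halts.

Final tape (ignoring leading/trailing blanks): 001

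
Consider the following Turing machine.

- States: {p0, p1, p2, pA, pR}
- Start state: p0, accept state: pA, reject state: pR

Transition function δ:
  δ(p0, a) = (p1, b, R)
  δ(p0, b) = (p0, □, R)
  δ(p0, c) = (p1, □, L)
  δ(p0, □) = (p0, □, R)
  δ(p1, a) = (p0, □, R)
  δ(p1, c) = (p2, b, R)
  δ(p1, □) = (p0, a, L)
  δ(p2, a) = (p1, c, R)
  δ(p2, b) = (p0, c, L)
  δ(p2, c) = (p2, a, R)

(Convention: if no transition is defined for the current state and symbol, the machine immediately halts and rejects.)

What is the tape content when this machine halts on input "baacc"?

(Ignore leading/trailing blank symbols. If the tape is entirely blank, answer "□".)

Execution trace:
Initial: [p0]baacc
Step 1: δ(p0, b) = (p0, □, R) → □[p0]aacc
Step 2: δ(p0, a) = (p1, b, R) → □b[p1]acc
Step 3: δ(p1, a) = (p0, □, R) → □b□[p0]cc
Step 4: δ(p0, c) = (p1, □, L) → □b[p1]□□c
Step 5: δ(p1, □) = (p0, a, L) → □[p0]ba□c
Step 6: δ(p0, b) = (p0, □, R) → □□[p0]a□c
Step 7: δ(p0, a) = (p1, b, R) → □□b[p1]□c
Step 8: δ(p1, □) = (p0, a, L) → □□[p0]bac
Step 9: δ(p0, b) = (p0, □, R) → □□□[p0]ac
Step 10: δ(p0, a) = (p1, b, R) → □□□b[p1]c
Step 11: δ(p1, c) = (p2, b, R) → □□□bb[p2]□

No transition is defined for δ(p2, □). By convention the machine halts and rejects.

Final tape (ignoring leading/trailing blanks): bb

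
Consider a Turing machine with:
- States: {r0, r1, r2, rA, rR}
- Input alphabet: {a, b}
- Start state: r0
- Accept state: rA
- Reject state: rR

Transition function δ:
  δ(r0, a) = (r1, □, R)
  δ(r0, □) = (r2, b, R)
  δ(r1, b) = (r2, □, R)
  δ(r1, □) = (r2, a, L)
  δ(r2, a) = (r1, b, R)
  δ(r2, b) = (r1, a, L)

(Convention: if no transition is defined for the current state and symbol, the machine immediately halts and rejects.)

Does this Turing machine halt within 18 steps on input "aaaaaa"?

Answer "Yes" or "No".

Execution trace:
Initial: [r0]aaaaaa
Step 1: δ(r0, a) = (r1, □, R) → □[r1]aaaaa

No transition is defined for δ(r1, a). By convention the machine halts and rejects.
The machine halted after 1 step (within the 18-step bound).

Answer: Yes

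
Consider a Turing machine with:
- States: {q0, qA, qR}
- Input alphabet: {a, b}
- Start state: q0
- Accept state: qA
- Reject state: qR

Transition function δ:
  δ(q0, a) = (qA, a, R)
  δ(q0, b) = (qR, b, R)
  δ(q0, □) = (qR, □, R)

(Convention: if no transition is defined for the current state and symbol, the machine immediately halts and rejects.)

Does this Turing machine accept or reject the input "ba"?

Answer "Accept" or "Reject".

Execution trace:
Initial: [q0]ba
Step 1: δ(q0, b) = (qR, b, R) → b[qR]a

The machine reaches the reject state qR and halts.

Answer: Reject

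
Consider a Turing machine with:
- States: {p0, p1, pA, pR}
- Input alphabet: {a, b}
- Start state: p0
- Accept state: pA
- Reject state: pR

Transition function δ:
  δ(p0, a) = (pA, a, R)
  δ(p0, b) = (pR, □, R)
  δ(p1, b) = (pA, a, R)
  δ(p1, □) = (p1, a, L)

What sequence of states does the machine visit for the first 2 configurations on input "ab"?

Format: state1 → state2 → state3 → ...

Execution trace:
Initial: [p0]ab
Step 1: δ(p0, a) = (pA, a, R) → a[pA]b

The machine reaches the accept state pA and halts.

State sequence: p0 → pA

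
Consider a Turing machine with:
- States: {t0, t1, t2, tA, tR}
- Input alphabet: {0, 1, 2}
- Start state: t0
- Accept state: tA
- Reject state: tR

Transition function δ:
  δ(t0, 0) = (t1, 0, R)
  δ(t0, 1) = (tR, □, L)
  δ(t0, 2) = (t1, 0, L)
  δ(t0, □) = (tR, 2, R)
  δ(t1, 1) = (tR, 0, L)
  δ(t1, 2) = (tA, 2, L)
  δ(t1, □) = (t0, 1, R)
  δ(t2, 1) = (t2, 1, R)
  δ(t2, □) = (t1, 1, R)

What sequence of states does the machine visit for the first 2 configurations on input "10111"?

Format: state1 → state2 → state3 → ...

Execution trace:
Initial: [t0]10111
Step 1: δ(t0, 1) = (tR, □, L) → [tR]□□0111

The machine reaches the reject state tR and halts.

State sequence: t0 → tR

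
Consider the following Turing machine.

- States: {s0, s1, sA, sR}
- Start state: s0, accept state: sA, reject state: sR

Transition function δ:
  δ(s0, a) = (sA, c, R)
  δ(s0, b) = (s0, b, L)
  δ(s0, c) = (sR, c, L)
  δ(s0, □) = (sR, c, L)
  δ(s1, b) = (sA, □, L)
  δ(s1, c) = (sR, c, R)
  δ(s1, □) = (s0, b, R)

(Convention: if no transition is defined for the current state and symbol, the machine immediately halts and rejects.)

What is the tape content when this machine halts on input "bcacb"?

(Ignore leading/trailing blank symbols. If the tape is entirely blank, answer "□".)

Execution trace:
Initial: [s0]bcacb
Step 1: δ(s0, b) = (s0, b, L) → [s0]□bcacb
Step 2: δ(s0, □) = (sR, c, L) → [sR]□cbcacb

The machine reaches the reject state sR and halts.

Final tape (ignoring leading/trailing blanks): cbcacb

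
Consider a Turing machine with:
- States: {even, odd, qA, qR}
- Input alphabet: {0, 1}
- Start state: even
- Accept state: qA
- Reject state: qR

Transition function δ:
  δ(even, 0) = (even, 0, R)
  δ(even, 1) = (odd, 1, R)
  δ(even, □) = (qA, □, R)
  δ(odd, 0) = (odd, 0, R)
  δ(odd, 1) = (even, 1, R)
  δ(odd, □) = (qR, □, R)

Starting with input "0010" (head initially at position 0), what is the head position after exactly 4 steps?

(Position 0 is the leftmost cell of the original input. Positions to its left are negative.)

Execution trace (head position shown):
Step 0: [even]0010  (head at position 0)
Step 1: move right → 0[even]010  (head at position 1)
Step 2: move right → 00[even]10  (head at position 2)
Step 3: move right → 001[odd]0  (head at position 3)
Step 4: move right → 0010[odd]□  (head at position 4)

After 4 steps, the head is at position 4.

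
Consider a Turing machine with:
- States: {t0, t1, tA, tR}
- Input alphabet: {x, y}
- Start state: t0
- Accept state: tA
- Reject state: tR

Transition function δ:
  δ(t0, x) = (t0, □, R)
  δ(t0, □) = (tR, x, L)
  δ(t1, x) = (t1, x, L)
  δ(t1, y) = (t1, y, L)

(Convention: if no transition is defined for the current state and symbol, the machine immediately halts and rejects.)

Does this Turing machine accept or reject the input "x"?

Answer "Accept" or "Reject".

Execution trace:
Initial: [t0]x
Step 1: δ(t0, x) = (t0, □, R) → □[t0]□
Step 2: δ(t0, □) = (tR, x, L) → [tR]□x

The machine reaches the reject state tR and halts.

Answer: Reject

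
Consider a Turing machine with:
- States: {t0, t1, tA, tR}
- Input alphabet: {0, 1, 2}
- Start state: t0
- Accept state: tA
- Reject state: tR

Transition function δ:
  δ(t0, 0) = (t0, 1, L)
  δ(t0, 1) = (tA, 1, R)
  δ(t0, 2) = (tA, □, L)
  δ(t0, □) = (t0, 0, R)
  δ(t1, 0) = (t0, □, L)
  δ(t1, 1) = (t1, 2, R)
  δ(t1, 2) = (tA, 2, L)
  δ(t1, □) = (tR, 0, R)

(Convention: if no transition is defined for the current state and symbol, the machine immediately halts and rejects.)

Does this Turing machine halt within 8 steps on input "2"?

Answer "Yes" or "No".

Execution trace:
Initial: [t0]2
Step 1: δ(t0, 2) = (tA, □, L) → [tA]□□

The machine reaches the accept state tA and halts.
The machine halted after 1 step (within the 8-step bound).

Answer: Yes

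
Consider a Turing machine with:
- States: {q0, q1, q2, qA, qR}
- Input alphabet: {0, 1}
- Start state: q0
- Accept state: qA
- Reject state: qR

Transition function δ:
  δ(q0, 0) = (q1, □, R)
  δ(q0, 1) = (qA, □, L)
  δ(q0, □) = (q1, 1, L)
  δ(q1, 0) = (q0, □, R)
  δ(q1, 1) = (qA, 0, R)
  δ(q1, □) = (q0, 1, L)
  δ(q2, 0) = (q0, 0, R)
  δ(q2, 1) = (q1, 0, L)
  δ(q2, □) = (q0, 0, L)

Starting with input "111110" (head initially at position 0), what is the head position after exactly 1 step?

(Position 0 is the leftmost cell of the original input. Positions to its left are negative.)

Execution trace (head position shown):
Step 0: [q0]111110  (head at position 0)
Step 1: move left → [qA]□□11110  (head at position -1)

After 1 step, the head is at position -1.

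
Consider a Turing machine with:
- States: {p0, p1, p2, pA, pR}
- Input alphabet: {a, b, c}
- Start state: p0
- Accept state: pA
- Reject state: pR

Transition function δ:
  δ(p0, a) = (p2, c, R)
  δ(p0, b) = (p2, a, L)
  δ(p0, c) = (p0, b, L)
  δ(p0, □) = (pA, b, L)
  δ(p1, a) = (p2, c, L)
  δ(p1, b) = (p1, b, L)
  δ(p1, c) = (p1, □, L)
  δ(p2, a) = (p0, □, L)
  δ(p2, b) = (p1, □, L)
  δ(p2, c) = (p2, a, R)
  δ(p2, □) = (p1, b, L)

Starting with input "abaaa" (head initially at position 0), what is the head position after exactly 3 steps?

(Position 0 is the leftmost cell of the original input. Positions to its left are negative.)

Execution trace (head position shown):
Step 0: [p0]abaaa  (head at position 0)
Step 1: move right → c[p2]baaa  (head at position 1)
Step 2: move left → [p1]c□aaa  (head at position 0)
Step 3: move left → [p1]□□□aaa  (head at position -1)

After 3 steps, the head is at position -1.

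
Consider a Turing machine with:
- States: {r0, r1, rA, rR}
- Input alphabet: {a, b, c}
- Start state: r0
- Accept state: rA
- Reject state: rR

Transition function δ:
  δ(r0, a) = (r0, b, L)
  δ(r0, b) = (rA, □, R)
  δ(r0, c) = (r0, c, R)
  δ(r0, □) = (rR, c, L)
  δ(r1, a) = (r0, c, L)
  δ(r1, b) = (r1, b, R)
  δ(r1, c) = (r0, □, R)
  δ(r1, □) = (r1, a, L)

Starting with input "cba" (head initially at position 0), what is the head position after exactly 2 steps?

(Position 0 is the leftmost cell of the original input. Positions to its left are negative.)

Execution trace (head position shown):
Step 0: [r0]cba  (head at position 0)
Step 1: move right → c[r0]ba  (head at position 1)
Step 2: move right → c□[rA]a  (head at position 2)

After 2 steps, the head is at position 2.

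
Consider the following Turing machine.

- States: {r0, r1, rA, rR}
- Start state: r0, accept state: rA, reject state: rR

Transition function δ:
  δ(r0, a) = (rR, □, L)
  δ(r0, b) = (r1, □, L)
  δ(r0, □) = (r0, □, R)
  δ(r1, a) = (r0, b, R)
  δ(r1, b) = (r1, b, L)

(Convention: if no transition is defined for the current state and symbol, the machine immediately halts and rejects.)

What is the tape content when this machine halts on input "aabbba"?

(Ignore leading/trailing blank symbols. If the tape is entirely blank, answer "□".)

Execution trace:
Initial: [r0]aabbba
Step 1: δ(r0, a) = (rR, □, L) → [rR]□□abbba

The machine reaches the reject state rR and halts.

Final tape (ignoring leading/trailing blanks): abbba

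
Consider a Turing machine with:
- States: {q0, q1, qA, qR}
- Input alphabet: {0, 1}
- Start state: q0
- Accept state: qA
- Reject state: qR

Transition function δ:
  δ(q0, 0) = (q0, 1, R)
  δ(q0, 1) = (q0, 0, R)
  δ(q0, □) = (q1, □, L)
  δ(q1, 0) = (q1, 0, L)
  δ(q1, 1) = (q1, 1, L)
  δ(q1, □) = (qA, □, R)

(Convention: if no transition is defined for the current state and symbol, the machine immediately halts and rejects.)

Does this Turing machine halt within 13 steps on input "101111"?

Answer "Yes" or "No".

Execution trace:
Initial: [q0]101111
Step 1: δ(q0, 1) = (q0, 0, R) → 0[q0]01111
Step 2: δ(q0, 0) = (q0, 1, R) → 01[q0]1111
Step 3: δ(q0, 1) = (q0, 0, R) → 010[q0]111
Step 4: δ(q0, 1) = (q0, 0, R) → 0100[q0]11
Step 5: δ(q0, 1) = (q0, 0, R) → 01000[q0]1
Step 6: δ(q0, 1) = (q0, 0, R) → 010000[q0]□
Step 7: δ(q0, □) = (q1, □, L) → 01000[q1]0□
Step 8: δ(q1, 0) = (q1, 0, L) → 0100[q1]00□
Step 9: δ(q1, 0) = (q1, 0, L) → 010[q1]000□
Step 10: δ(q1, 0) = (q1, 0, L) → 01[q1]0000□
Step 11: δ(q1, 0) = (q1, 0, L) → 0[q1]10000□
Step 12: δ(q1, 1) = (q1, 1, L) → [q1]010000□
Step 13: δ(q1, 0) = (q1, 0, L) → [q1]□010000□

The machine has not reached a halting state after 13 steps.
The machine did not halt within the 13-step bound.

Answer: No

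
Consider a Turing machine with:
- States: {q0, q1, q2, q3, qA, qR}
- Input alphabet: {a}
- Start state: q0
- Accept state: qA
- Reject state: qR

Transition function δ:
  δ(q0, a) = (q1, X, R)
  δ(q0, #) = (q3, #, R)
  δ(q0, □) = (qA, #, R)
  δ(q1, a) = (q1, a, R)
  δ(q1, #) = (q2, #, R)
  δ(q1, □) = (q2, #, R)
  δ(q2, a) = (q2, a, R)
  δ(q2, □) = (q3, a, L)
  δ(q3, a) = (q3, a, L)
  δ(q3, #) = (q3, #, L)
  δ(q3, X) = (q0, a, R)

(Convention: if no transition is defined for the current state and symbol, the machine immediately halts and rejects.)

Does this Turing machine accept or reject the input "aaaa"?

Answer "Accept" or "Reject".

Execution trace:
Initial: [q0]aaaa
Step 1: δ(q0, a) = (q1, X, R) → X[q1]aaa
Step 2: δ(q1, a) = (q1, a, R) → Xa[q1]aa
Step 3: δ(q1, a) = (q1, a, R) → Xaa[q1]a
Step 4: δ(q1, a) = (q1, a, R) → Xaaa[q1]□
Step 5: δ(q1, □) = (q2, #, R) → Xaaa#[q2]□
Step 6: δ(q2, □) = (q3, a, L) → Xaaa[q3]#a
Step 7: δ(q3, #) = (q3, #, L) → Xaa[q3]a#a
Step 8: δ(q3, a) = (q3, a, L) → Xa[q3]aa#a
Step 9: δ(q3, a) = (q3, a, L) → X[q3]aaa#a
Step 10: δ(q3, a) = (q3, a, L) → [q3]Xaaa#a
Step 11: δ(q3, X) = (q0, a, R) → a[q0]aaa#a
Step 12: δ(q0, a) = (q1, X, R) → aX[q1]aa#a
Step 13: δ(q1, a) = (q1, a, R) → aXa[q1]a#a
Step 14: δ(q1, a) = (q1, a, R) → aXaa[q1]#a
Step 15: δ(q1, #) = (q2, #, R) → aXaa#[q2]a
Step 16: δ(q2, a) = (q2, a, R) → aXaa#a[q2]□
Step 17: δ(q2, □) = (q3, a, L) → aXaa#[q3]aa
Step 18: δ(q3, a) = (q3, a, L) → aXaa[q3]#aa
Step 19: δ(q3, #) = (q3, #, L) → aXa[q3]a#aa
Step 20: δ(q3, a) = (q3, a, L) → aX[q3]aa#aa
Step 21: δ(q3, a) = (q3, a, L) → a[q3]Xaa#aa
Step 22: δ(q3, X) = (q0, a, R) → aa[q0]aa#aa
Step 23: δ(q0, a) = (q1, X, R) → aaX[q1]a#aa
Step 24: δ(q1, a) = (q1, a, R) → aaXa[q1]#aa
Step 25: δ(q1, #) = (q2, #, R) → aaXa#[q2]aa
Step 26: δ(q2, a) = (q2, a, R) → aaXa#a[q2]a
Step 27: δ(q2, a) = (q2, a, R) → aaXa#aa[q2]□
Step 28: δ(q2, □) = (q3, a, L) → aaXa#a[q3]aa
Step 29: δ(q3, a) = (q3, a, L) → aaXa#[q3]aaa
Step 30: δ(q3, a) = (q3, a, L) → aaXa[q3]#aaa
Step 31: δ(q3, #) = (q3, #, L) → aaX[q3]a#aaa
Step 32: δ(q3, a) = (q3, a, L) → aa[q3]Xa#aaa
Step 33: δ(q3, X) = (q0, a, R) → aaa[q0]a#aaa
Step 34: δ(q0, a) = (q1, X, R) → aaaX[q1]#aaa
Step 35: δ(q1, #) = (q2, #, R) → aaaX#[q2]aaa
Step 36: δ(q2, a) = (q2, a, R) → aaaX#a[q2]aa
Step 37: δ(q2, a) = (q2, a, R) → aaaX#aa[q2]a
Step 38: δ(q2, a) = (q2, a, R) → aaaX#aaa[q2]□
Step 39: δ(q2, □) = (q3, a, L) → aaaX#aa[q3]aa
Step 40: δ(q3, a) = (q3, a, L) → aaaX#a[q3]aaa
Step 41: δ(q3, a) = (q3, a, L) → aaaX#[q3]aaaa
Step 42: δ(q3, a) = (q3, a, L) → aaaX[q3]#aaaa
Step 43: δ(q3, #) = (q3, #, L) → aaa[q3]X#aaaa
Step 44: δ(q3, X) = (q0, a, R) → aaaa[q0]#aaaa
Step 45: δ(q0, #) = (q3, #, R) → aaaa#[q3]aaaa
Step 46: δ(q3, a) = (q3, a, L) → aaaa[q3]#aaaa
Step 47: δ(q3, #) = (q3, #, L) → aaa[q3]a#aaaa
Step 48: δ(q3, a) = (q3, a, L) → aa[q3]aa#aaaa
Step 49: δ(q3, a) = (q3, a, L) → a[q3]aaa#aaaa
Step 50: δ(q3, a) = (q3, a, L) → [q3]aaaa#aaaa
Step 51: δ(q3, a) = (q3, a, L) → [q3]□aaaa#aaaa

No transition is defined for δ(q3, □). By convention the machine halts and rejects.

Answer: Reject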